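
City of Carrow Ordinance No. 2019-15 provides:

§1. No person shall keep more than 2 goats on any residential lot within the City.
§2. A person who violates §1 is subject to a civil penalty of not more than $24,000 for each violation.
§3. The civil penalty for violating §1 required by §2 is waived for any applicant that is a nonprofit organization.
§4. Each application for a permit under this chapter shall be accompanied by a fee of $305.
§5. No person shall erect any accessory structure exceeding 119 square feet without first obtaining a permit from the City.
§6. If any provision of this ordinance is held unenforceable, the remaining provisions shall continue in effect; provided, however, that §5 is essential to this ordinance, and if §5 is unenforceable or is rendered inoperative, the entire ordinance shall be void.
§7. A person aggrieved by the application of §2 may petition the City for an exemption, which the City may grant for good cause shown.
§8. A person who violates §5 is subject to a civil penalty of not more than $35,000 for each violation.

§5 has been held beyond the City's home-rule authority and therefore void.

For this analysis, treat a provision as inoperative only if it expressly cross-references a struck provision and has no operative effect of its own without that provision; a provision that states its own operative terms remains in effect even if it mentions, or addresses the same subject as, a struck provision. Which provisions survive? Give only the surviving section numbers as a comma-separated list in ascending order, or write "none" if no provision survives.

none

§5 is struck. The only function of §8 is the civil penalty for violating §5, so it cannot stand once §5 is removed. §6 makes §5 an essential term, and §5 is the provision held invalid; under §6, the entire ordinance is therefore void. No provision of the ordinance survives.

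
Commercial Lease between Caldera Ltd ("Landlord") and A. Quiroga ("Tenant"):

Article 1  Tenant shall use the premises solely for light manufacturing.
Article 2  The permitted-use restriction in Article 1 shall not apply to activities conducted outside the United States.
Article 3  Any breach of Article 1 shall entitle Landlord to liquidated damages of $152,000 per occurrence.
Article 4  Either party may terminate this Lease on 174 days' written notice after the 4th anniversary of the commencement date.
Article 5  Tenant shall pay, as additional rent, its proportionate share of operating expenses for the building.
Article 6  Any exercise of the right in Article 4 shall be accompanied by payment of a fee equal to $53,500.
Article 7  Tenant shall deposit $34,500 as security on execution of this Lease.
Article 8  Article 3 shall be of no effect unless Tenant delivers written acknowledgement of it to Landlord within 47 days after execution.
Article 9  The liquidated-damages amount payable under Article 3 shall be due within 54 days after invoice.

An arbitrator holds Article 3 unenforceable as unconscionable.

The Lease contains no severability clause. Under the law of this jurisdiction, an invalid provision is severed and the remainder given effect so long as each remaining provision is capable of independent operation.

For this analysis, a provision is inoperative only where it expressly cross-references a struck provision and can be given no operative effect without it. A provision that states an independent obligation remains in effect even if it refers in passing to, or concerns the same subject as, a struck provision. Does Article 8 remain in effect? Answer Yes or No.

No

Article 3 is struck. Article 8 operates only by reference to Article 3, so it falls with Article 3. Article 9 operates only by reference to Article 3, so it falls with Article 3. Under the stated default rule, only provisions that cannot operate independently fall away; the rest are enforced. Article 1, Article 2, Article 4, Article 5, Article 6, and Article 7 remain in effect. Article 8 is among the inoperative provisions, so the answer is no.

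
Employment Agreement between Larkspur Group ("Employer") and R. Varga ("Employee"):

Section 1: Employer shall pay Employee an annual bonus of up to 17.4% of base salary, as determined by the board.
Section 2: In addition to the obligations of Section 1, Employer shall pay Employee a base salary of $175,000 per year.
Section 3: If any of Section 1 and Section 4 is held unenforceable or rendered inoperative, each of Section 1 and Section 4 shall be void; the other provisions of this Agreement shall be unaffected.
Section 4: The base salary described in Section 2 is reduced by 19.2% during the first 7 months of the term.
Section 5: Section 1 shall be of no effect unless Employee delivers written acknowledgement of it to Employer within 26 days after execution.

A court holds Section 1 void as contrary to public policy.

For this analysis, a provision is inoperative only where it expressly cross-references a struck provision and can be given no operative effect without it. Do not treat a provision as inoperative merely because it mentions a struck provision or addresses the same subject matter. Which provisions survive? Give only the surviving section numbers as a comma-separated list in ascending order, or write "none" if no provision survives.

2, 3

Section 1 is struck. Section 5 merely fixes the acknowledgement condition for Section 1; with Section 1 gone it has nothing to operate on and falls away. Section 2 mentions Section 1 but its own obligation stands independently of Section 1, so Section 2 is not affected. Section 3 declares Section 1 and Section 4 mutually dependent; since one of them has fallen, all of them are of no effect. That brings down Section 4 as well. The remainder continues in force under Section 3. The provisions still in force are Section 2 and Section 3.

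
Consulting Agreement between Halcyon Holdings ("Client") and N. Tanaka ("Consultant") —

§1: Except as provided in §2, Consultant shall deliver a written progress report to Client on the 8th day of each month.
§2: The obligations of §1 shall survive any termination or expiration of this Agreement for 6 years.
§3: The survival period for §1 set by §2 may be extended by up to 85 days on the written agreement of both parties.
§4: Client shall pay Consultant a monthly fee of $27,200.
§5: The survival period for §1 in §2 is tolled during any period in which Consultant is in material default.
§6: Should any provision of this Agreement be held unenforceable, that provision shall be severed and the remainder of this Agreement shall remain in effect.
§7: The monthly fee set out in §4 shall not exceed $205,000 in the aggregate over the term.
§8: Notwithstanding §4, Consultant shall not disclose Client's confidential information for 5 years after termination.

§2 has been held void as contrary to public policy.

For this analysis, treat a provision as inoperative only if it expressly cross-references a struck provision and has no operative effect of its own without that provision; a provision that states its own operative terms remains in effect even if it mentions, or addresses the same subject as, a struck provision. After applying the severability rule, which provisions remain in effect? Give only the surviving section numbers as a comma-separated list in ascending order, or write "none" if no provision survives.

1, 4, 6, 7, 8

§2 is struck. §3 has no operative effect of its own apart from §2 and is therefore inoperative. The whole of §5 is the tolling of the survival period for §1, defined by reference to §2, so §5 cannot stand once §2 is removed. §1 mentions §2 but its own obligation stands independently of §2, so §1 is not affected. Under the severability clause in §6, the remaining provisions continue in force. The provisions still in force are §1, §4, §6, §7, and §8.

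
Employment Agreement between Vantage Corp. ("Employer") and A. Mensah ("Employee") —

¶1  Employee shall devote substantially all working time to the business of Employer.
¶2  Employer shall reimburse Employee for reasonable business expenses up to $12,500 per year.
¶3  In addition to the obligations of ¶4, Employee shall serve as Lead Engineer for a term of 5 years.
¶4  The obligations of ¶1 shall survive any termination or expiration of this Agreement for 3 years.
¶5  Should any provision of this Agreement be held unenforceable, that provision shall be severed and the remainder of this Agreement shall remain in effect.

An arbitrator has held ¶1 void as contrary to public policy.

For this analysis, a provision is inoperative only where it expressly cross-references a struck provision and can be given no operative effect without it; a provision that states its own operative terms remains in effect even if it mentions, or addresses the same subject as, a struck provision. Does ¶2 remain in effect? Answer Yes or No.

Yes

¶1 is struck. ¶4 operates only by reference to ¶1, so it falls with ¶1. ¶3 mentions ¶4 but its own obligation stands independently of ¶4, so ¶3 is not affected. ¶5 is a severability clause and preserves every provision that can still be given independent effect. That leaves ¶2, ¶3, and ¶5 in effect. ¶2 is among the surviving provisions, so the answer is yes.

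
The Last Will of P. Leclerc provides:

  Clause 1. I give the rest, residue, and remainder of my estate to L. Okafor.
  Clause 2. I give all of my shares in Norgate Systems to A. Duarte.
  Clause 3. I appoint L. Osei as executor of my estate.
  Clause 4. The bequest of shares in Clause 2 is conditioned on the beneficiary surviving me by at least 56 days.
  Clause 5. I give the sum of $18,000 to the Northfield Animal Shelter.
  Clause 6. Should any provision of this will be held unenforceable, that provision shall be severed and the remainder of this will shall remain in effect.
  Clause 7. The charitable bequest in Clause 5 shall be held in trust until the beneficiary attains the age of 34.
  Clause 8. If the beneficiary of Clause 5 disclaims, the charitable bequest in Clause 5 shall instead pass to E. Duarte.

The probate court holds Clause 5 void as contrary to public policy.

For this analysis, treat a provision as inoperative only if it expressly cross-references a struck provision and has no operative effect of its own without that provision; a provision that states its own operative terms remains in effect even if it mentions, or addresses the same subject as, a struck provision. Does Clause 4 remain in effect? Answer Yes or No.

Yes

Clause 5 is struck. The only function of Clause 7 is the trust for Clause 5, so it cannot stand once Clause 5 is removed. The only function of Clause 8 is the alternative disposition for Clause 5, so it cannot stand once Clause 5 is removed. Under the severability clause in Clause 6, the remaining provisions continue in force. The provisions still in force are Clause 1, Clause 2, Clause 3, Clause 4, and Clause 6. Clause 4 is among the surviving provisions, so the answer is yes.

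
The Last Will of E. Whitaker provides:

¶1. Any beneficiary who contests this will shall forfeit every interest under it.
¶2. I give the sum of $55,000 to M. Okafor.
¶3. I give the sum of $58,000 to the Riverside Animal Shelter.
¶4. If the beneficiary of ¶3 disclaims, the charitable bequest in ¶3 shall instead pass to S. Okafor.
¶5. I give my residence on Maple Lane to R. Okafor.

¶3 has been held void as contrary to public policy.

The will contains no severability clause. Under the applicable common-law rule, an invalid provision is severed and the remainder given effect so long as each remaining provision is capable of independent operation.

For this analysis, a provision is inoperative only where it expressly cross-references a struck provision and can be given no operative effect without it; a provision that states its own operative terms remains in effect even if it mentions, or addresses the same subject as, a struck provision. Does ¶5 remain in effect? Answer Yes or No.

Yes

¶3 is struck. ¶4 operates only by reference to ¶3, so it falls with ¶3. With no severability clause, the stated default rule severs what cannot stand and enforces each remaining provision that can operate on its own. The provisions still in force are ¶1, ¶2, and ¶5. ¶5 is among the surviving provisions, so the answer is yes.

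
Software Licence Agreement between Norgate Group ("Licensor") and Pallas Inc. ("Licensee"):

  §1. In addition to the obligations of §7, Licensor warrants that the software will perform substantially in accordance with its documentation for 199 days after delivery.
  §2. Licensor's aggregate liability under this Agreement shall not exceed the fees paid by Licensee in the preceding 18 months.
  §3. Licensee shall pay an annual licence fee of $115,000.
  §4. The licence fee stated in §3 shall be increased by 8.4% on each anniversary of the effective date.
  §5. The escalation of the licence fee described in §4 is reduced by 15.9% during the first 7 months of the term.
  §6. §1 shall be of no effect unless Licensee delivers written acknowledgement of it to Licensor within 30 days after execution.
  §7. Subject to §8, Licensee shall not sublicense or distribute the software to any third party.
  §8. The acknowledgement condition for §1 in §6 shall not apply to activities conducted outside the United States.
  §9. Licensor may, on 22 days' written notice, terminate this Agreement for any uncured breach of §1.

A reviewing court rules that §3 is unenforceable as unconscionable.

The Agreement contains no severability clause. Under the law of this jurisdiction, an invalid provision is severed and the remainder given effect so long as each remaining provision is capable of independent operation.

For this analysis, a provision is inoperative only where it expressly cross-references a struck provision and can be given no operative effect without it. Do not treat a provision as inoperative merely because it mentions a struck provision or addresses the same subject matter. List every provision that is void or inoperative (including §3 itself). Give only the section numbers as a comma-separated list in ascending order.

§3 is struck. The whole of §4 is the escalation of the licence fee, defined by reference to §3, so §4 cannot stand once §3 is removed. §5 operates only by reference to §4, so it falls with §4. Under the stated default rule, only provisions that cannot operate independently fall away; the rest are enforced. The provisions still in force are §1, §2, §6, §7, §8, and §9.

3, 4, 5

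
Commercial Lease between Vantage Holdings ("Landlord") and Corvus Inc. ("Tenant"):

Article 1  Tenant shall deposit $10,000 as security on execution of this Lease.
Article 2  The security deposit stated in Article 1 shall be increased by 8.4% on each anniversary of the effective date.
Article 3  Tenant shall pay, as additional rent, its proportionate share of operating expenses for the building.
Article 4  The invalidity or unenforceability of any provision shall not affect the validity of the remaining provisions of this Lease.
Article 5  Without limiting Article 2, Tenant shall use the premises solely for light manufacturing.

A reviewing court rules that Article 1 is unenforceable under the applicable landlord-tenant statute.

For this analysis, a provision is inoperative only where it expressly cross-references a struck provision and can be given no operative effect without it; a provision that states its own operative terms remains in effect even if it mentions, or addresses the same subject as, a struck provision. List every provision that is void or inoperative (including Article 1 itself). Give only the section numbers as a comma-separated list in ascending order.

1, 2

Article 1 is struck. Article 2 operates only by reference to Article 1, so it falls with Article 1. Although Article 5 refers to Article 2, its operative terms do not depend on Article 2, so it remains in effect. Article 4 is a severability clause and preserves every provision that can still be given independent effect. That leaves Article 3, Article 4, and Article 5 in effect.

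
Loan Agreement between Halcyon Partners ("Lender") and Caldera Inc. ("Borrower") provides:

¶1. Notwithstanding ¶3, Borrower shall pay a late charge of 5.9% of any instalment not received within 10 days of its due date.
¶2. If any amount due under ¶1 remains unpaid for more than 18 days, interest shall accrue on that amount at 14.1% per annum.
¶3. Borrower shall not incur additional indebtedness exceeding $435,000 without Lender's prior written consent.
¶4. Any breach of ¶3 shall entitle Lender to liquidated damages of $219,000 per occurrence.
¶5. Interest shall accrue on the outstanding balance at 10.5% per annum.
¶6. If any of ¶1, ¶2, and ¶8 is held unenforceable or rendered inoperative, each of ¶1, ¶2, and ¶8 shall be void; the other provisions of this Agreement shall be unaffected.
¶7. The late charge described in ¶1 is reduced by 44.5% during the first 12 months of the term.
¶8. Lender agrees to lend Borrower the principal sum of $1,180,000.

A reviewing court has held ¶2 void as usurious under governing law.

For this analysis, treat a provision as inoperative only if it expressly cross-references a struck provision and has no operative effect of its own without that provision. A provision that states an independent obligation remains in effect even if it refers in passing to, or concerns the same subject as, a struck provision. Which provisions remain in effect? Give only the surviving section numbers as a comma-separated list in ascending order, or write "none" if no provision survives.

¶2 is struck. Nothing else in the Agreement is defined by reference to ¶2. ¶6 declares ¶1, ¶2, and ¶8 mutually dependent; since one of them has fallen, all of them are of no effect. That brings down ¶1 and ¶8 as well. ¶7 in turn depends solely on a provision now struck and likewise falls. The remainder continues in force under ¶6. ¶3, ¶4, ¶5, and ¶6 remain in effect.

3, 4, 5, 6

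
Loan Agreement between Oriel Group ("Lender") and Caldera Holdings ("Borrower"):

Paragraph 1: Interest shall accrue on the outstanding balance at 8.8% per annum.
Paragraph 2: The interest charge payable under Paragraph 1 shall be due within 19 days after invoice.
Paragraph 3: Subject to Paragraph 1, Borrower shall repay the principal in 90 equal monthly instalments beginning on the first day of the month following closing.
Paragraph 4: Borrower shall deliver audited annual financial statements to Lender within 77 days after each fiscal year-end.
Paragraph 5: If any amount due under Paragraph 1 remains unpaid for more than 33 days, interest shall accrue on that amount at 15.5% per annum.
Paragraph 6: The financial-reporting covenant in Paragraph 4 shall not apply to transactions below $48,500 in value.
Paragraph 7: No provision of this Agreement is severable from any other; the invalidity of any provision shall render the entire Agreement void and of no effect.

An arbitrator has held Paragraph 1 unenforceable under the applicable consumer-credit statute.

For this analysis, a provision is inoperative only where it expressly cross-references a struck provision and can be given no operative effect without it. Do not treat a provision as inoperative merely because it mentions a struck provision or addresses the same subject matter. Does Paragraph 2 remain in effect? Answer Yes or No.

Paragraph 1 is struck. Paragraph 2 has no operative effect of its own apart from Paragraph 1 and is therefore inoperative. The whole of Paragraph 5 is the default interest on the interest charge, defined by reference to Paragraph 1, so Paragraph 5 cannot stand once Paragraph 1 is removed. Paragraph 7 provides that the Agreement is not severable, so the invalidity of any one provision voids the entire Agreement. No provision of the Agreement survives. Paragraph 2 is among the inoperative provisions, so the answer is no.

No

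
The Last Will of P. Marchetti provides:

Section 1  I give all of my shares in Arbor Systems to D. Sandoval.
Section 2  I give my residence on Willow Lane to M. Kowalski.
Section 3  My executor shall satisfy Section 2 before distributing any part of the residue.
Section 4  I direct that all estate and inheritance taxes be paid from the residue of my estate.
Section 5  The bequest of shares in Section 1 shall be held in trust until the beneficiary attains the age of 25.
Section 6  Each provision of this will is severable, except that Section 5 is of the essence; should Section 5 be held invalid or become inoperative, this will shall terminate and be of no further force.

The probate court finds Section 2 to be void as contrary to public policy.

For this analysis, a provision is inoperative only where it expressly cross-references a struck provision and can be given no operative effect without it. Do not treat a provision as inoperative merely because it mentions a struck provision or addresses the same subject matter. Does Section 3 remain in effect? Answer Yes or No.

Section 2 is struck. Section 3 merely fixes the priority direction for Section 2; with Section 2 gone it has nothing to operate on and falls away. Section 6 makes Section 5 an essential term, but Section 5 is unaffected, so the severability proviso in Section 6 preserves the remaining provisions. The provisions still in force are Section 1, Section 4, Section 5, and Section 6. Section 3 is among the inoperative provisions, so the answer is no.

No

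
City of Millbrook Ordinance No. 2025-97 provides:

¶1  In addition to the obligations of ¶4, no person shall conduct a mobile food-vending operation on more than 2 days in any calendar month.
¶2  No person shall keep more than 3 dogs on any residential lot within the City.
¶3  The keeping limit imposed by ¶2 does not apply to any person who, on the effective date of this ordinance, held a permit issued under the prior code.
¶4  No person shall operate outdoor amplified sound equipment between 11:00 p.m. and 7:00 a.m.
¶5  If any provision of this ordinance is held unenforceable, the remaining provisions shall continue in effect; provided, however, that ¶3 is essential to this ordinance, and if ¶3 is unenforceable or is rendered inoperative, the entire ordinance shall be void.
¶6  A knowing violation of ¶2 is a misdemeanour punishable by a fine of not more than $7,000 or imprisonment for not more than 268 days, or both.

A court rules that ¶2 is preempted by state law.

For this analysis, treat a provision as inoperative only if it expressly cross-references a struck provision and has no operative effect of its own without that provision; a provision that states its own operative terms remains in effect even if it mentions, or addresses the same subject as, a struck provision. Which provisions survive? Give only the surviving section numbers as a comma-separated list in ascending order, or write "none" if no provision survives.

none

¶2 is struck. The only function of ¶3 is the grandfather exemption from ¶2, so it cannot stand once ¶2 is removed. ¶6 merely fixes the criminal penalty for violating ¶2; with ¶2 gone it has nothing to operate on and falls away. ¶5 makes ¶3 an essential term, and ¶3 has been rendered inoperative by the cascade; under ¶5, the entire ordinance is therefore void. No provision of the ordinance survives.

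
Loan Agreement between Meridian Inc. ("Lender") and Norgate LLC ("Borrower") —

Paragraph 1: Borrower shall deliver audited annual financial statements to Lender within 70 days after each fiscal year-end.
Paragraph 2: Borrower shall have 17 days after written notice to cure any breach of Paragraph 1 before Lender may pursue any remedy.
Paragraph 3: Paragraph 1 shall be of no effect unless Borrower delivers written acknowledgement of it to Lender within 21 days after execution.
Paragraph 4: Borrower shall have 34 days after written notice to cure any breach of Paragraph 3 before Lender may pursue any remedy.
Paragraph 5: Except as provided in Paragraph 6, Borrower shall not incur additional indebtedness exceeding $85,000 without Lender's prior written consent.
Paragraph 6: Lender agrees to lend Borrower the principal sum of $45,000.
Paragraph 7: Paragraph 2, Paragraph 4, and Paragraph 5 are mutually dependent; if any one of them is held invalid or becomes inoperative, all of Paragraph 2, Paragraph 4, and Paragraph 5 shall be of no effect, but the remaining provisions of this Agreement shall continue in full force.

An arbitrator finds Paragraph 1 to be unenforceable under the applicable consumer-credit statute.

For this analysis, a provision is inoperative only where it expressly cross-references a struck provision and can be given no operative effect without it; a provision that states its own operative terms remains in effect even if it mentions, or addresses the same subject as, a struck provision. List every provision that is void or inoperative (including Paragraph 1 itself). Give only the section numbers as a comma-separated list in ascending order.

1, 2, 3, 4, 5

Paragraph 1 is struck. The only function of Paragraph 2 is the cure period for breach of Paragraph 1, so it cannot stand once Paragraph 1 is removed. Paragraph 3 operates only by reference to Paragraph 1, so it falls with Paragraph 1. The only function of Paragraph 4 is the cure period for breach of Paragraph 3, so it cannot stand once Paragraph 3 is removed. Paragraph 7 declares Paragraph 2, Paragraph 4, and Paragraph 5 mutually dependent; since one of them has fallen, all of them are of no effect. That brings down Paragraph 5 as well. The remainder continues in force under Paragraph 7. The provisions still in force are Paragraph 6 and Paragraph 7.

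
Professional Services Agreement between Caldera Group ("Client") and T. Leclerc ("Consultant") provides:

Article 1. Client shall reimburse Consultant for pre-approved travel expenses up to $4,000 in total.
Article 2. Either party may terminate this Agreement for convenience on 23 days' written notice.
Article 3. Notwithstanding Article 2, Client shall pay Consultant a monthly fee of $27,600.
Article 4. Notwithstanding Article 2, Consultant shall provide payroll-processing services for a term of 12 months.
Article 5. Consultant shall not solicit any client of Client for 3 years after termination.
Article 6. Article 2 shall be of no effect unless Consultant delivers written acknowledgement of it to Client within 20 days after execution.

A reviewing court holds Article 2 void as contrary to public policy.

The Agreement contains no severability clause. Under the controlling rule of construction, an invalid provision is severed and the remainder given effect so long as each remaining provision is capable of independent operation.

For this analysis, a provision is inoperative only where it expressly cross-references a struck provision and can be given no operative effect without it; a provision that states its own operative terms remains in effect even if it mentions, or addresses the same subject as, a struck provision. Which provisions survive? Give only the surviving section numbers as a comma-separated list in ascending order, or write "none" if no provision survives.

1, 3, 4, 5

Article 2 is struck. The only function of Article 6 is the acknowledgement condition for Article 2, so it cannot stand once Article 2 is removed. Article 3 mentions Article 2 but its own obligation stands independently of Article 2, so Article 3 is not affected. Although Article 4 refers to Article 2, its operative terms do not depend on Article 2, so it remains in effect. Under the stated default rule, only provisions that cannot operate independently fall away; the rest are enforced. Article 1, Article 3, Article 4, and Article 5 remain in effect.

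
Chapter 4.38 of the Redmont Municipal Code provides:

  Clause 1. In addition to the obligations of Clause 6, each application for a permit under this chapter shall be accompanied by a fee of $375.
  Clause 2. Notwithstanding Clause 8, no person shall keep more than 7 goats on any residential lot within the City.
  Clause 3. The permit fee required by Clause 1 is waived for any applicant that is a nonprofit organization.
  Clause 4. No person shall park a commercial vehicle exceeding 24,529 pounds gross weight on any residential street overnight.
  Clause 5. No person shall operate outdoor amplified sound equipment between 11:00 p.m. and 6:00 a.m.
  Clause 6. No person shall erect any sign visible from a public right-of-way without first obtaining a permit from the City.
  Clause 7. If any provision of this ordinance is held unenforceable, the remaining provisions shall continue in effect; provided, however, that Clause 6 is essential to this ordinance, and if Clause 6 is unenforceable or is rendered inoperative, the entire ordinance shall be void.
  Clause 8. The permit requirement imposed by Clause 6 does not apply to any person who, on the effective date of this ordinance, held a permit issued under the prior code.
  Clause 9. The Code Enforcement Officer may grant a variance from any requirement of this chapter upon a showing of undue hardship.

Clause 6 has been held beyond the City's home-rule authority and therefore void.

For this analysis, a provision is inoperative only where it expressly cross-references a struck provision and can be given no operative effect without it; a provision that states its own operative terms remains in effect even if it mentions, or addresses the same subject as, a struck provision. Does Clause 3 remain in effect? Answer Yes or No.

Clause 6 is struck. Clause 8 has no operative effect of its own apart from Clause 6 and is therefore inoperative. Clause 7 makes Clause 6 an essential term, and Clause 6 is the provision held invalid; under Clause 7, the entire ordinance is therefore void. No provision of the ordinance survives. Clause 3 is among the inoperative provisions, so the answer is no.

No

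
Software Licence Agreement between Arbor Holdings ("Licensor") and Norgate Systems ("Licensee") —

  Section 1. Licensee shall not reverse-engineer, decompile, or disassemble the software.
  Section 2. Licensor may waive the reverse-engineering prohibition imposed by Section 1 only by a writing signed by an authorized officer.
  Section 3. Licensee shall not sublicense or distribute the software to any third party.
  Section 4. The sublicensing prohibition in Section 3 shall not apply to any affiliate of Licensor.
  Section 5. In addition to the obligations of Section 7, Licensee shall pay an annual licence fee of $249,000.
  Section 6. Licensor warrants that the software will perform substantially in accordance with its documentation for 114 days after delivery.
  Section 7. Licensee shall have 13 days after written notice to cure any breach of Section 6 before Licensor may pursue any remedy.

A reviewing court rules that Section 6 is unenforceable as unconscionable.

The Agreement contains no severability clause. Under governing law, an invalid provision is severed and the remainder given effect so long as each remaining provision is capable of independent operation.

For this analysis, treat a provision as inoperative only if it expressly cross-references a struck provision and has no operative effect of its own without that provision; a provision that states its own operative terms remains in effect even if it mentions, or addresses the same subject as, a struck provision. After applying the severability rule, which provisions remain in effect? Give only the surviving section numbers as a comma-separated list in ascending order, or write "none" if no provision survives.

1, 2, 3, 4, 5

Section 6 is struck. Section 7 merely fixes the cure period for breach of Section 6; with Section 6 gone it has nothing to operate on and falls away. Section 5 mentions Section 7 but its own obligation stands independently of Section 7, so Section 5 is not affected. With no severability clause, the stated default rule severs what cannot stand and enforces each remaining provision that can operate on its own. Section 1, Section 2, Section 3, Section 4, and Section 5 remain in effect.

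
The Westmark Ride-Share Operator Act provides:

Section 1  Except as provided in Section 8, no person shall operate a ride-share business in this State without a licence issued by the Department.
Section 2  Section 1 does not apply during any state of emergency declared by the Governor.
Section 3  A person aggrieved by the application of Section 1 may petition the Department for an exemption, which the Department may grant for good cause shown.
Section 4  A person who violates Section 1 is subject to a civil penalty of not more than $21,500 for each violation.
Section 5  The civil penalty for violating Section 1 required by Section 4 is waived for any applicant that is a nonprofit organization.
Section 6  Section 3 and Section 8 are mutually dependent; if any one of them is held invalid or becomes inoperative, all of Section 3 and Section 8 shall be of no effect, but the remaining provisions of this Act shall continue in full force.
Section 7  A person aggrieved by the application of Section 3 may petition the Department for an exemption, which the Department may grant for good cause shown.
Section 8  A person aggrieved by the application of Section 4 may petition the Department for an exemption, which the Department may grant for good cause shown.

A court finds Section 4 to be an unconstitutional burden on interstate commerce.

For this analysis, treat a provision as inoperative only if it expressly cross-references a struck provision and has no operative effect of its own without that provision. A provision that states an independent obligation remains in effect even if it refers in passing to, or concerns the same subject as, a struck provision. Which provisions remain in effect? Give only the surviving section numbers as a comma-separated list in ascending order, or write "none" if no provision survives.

1, 2, 6

Section 4 is struck. Section 5 does nothing except set the nonprofit waiver of the civil penalty for violating Section 1 by reference to Section 4; with Section 4 gone it has no independent effect and is inoperative. Section 8 merely fixes the exemption procedure for Section 4; with Section 4 gone it has nothing to operate on and falls away. Section 1 mentions Section 8 but its own obligation stands independently of Section 8, so Section 1 is not affected. Section 6 declares Section 3 and Section 8 mutually dependent; since one of them has fallen, all of them are of no effect. That brings down Section 3 as well. Section 7 in turn depends solely on a provision now struck and likewise falls. The remainder continues in force under Section 6. The provisions still in force are Section 1, Section 2, and Section 6.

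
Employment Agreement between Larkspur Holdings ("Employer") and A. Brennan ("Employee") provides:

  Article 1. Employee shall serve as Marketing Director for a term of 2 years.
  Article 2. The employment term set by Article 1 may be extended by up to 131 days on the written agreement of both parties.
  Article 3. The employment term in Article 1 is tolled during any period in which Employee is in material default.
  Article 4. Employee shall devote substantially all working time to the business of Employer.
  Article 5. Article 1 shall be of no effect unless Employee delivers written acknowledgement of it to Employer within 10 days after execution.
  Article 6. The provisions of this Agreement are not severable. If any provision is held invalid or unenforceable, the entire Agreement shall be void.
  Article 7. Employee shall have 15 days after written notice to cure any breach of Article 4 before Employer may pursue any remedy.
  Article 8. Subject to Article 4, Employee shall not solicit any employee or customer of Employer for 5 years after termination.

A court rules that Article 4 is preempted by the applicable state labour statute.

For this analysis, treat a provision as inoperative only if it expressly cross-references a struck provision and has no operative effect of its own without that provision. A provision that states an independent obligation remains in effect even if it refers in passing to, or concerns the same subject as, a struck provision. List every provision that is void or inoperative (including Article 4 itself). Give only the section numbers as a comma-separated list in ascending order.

Article 4 is struck. Article 7 merely fixes the cure period for breach of Article 4; with Article 4 gone it has nothing to operate on and falls away. Article 6 provides that the Agreement is not severable, so the invalidity of any one provision voids the entire Agreement. No provision of the Agreement survives.

1, 2, 3, 4, 5, 6, 7, 8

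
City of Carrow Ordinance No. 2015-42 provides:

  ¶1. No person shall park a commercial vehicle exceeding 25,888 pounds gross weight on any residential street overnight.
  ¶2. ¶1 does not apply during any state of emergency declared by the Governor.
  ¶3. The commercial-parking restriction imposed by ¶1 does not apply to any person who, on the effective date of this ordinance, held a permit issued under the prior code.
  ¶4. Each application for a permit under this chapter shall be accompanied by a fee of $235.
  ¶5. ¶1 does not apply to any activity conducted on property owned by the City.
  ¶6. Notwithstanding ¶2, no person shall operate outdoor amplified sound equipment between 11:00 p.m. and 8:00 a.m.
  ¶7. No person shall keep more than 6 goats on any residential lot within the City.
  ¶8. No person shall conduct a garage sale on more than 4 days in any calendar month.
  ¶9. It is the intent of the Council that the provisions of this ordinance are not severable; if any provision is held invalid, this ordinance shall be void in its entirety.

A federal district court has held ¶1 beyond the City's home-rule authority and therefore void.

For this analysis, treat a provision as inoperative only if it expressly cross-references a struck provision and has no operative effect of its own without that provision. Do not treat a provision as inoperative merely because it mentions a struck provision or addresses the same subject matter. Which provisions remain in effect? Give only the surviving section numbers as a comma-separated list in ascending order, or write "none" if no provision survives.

¶1 is struck. ¶2 merely fixes the emergency suspension of ¶1; with ¶1 gone it has nothing to operate on and falls away. ¶3 merely fixes the grandfather exemption from ¶1; with ¶1 gone it has nothing to operate on and falls away. ¶5 operates only by reference to ¶1, so it falls with ¶1. ¶9 provides that the ordinance is not severable, so the invalidity of any one provision voids the entire ordinance. No provision of the ordinance survives.

none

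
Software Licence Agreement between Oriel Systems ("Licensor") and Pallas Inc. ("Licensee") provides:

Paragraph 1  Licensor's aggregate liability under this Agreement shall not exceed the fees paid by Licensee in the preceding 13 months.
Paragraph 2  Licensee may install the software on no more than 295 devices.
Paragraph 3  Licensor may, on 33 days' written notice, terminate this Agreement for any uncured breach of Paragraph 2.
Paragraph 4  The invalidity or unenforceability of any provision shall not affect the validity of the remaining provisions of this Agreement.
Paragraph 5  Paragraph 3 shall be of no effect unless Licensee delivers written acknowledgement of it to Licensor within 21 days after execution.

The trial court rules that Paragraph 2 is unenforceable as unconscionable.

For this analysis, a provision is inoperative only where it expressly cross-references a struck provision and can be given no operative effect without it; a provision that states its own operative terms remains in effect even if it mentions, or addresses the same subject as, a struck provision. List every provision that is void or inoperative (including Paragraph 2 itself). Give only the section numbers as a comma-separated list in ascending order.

2, 3, 5

Paragraph 2 is struck. Paragraph 3 operates only by reference to Paragraph 2, so it falls with Paragraph 2. Paragraph 5 operates only by reference to Paragraph 3, so it falls with Paragraph 3. Paragraph 4 is a severability clause and preserves every provision that can still be given independent effect. Paragraph 1 and Paragraph 4 remain in effect.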